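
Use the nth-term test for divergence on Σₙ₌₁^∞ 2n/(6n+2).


lim(n→∞) 2n/(6n+2) = 2/6 = 1/3  (divide numerator and denominator by n)
lim aₙ = 1/3 ≠ 0 → series DIVERGES

Diverges (lim aₙ = 1/3 ≠ 0)


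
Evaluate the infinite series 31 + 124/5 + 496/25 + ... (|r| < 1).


S∞ = a₁/(1-r) = 31/(1 - 4/5)
= 31/(1/5)
= 155

S∞ = 155


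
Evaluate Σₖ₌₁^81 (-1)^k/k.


S = -1 + 1/2 - 1/3 + 1/4 - 1/5 + 1/6 - 1/7 + 1/8 ± ...
= -0.6993
(Full series converges to -ln(2) ≈ -0.6931)

S_81 = -0.6993


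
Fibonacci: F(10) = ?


Fibonacci sequence: 1, 1, 2, 3, 5, 8, 13, 21, 34, 55
F(10) = 55

F(10) = 55


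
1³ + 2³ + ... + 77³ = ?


n(n+1)/2 = 77×78/2 = 3003
Σk³ = 3003² = 9018009

Σk³ = 9018009


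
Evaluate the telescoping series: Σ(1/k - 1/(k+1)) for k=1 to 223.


Telescoping: adjacent terms cancel.
= 1/1 - 1/224
= 1 - 1/224 = 223/224

Sum = 223/224


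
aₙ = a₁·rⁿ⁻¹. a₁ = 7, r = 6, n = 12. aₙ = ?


aₙ = a₁·r^(n-1)
= 7×6^11
= 7×362797056
= 2539579392

a_12 = 2539579392


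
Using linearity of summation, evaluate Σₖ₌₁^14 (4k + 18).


Σ(4k+18) = 4·Σk + 18·n
= 4·105 + 18·14
= 420 + 252 = 672

Σ = 672


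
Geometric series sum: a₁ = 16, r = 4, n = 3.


Sₙ = 16×(4^3 - 1)/(4 - 1)
= 16×(64 - 1)/3
= 16×63/3
= 336

S_3 = 336


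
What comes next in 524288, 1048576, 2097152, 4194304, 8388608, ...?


Pattern: powers of 2: 2ⁿ
Terms: 524288, 1048576, 2097152, 4194304, 8388608
Next term = 16777216

Next term = 16777216


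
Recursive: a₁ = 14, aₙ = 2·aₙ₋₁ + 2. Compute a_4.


Computing step by step:
a_1 = 14
a_2 = 30
a_3 = 62
a_4 = 126


a_4 = 126


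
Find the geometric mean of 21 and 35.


GM = √(21×35) = √735 = 27.1109

GM = 27.1109


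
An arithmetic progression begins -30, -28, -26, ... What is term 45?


aₙ = a₁ + (n-1)d
= -30 + (45-1)×2
= -30 + 88
= 58

a_45 = 58


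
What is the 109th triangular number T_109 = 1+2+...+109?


n(n+1)/2 = 109×110/2 = 11990/2 = 5995

Σk = 5995


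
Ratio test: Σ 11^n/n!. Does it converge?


aₙ = 11^n/n!
a_{n+1}/aₙ = 11^(n+1)/(n+1)! × n!/11^n
= 11/(n+1)
L = lim(n→∞) 11/(n+1) = 0
L < 1 → series CONVERGES

Converges (ratio test: L = 0 < 1)


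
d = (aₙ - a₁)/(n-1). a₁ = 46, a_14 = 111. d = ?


d = (aₙ - a₁)/(n-1)
= (111 - 46)/(14-1)
= 65/13 = 5

d = 5


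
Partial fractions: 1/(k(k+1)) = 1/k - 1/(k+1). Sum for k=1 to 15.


1/(k(k+1)) = 1/k - 1/(k+1) (partial fractions)
Telescoping: Σ = 1 - 1/16 = 15/16

Sum = 15/16


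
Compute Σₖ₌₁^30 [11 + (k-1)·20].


aₙ = 11 + (30-1)×20 = 591
Sₙ = n(a₁+aₙ)/2 = 30×(11+591)/2
= 30×602/2 = 9030

S_30 = 9030


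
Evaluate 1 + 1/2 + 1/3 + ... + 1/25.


H_25 = 1/1 + 1/2 + 1/3 + ... + 1/25
= 34052522467/8923714800
≈ 3.816

H_25 = 34052522467/8923714800 ≈ 3.816


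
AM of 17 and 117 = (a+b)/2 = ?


AM = (17 + 117)/2 = 134/2 = 67

AM = 67


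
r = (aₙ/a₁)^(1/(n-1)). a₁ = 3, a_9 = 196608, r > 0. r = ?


r^(n-1) = aₙ/a₁
r^8 = 196608/3 = 65536
r = 65536^(1/8)
= ±4; taking r > 0 gives r = 4

r = 4


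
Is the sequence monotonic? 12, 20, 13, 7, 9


Differences: 8, -7, -6, 2
Difference at position 1 is +8 (> 0) but position 2 is -7 (< 0) — sequence both rises and falls
→ NOT monotonic

Not monotonic


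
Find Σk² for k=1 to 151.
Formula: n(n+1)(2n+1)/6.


n = 151
n(n+1)(2n+1)/6 = 151×152×303/6
= 6954456/6 = 1159076

Σk² = 1159076


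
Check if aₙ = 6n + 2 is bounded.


aₙ = 6n + 2 → as n→∞, aₙ→∞
No finite upper bound exists
The sequence is UNBOUNDED

Unbounded (aₙ → ∞ as n → ∞)


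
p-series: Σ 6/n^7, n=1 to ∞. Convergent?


p-series test: Σ c/n^p converges if p > 1, diverges if p ≤ 1 (constant c > 0 doesn't affect convergence).
p = 7
7 > 1 → CONVERGES

Converges (p = 7 > 1)


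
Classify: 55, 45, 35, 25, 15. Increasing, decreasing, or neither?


Differences: -10, -10, -10, -10
All differences < 0 → strictly DECREASING

Monotonically decreasing


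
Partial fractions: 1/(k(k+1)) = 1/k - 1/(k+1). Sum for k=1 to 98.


1/(k(k+1)) = 1/k - 1/(k+1) (partial fractions)
Telescoping: Σ = 1 - 1/99 = 98/99

Sum = 98/99


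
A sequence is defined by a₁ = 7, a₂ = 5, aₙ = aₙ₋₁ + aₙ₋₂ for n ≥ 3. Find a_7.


Computing iteratively: 7, 5, 12, 17, 29, 46, 75
a_7 = 75

a_7 = 75


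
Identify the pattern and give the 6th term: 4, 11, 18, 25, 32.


Pattern: arithmetic (d=7)
Terms: 4, 11, 18, 25, 32
Next term = 39

Next term = 39


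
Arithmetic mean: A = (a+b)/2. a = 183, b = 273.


AM = (183 + 273)/2 = 456/2 = 228

AM = 228


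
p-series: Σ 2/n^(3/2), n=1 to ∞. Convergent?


p-series test: Σ c/n^p converges if p > 1, diverges if p ≤ 1 (constant c > 0 doesn't affect convergence).
p = 3/2
3/2 > 1 → CONVERGES

Converges (p = 3/2 > 1)


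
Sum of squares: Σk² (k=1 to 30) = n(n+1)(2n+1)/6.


n = 30
n(n+1)(2n+1)/6 = 30×31×61/6
= 56730/6 = 9455

Σk² = 9455


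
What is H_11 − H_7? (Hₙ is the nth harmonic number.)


Σₖ₌8^11 1/k = 1/8 + 1/9 + 1/10 + 1/11
= 1691/3960
≈ 0.427

Sum = 1691/3960 ≈ 0.427


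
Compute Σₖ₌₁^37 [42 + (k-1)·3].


aₙ = 42 + (37-1)×3 = 150
Sₙ = n(a₁+aₙ)/2 = 37×(42+150)/2
= 37×192/2 = 3552

S_37 = 3552


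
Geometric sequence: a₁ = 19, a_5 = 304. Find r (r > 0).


r^(n-1) = aₙ/a₁
r^4 = 304/19 = 16
r = 16^(1/4)
= ±2; taking r > 0 gives r = 2

r = 2


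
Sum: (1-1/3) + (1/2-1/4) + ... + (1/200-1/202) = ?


Telescoping with gap 2: two head and two tail terms survive.
= (1 + 1/2) - (1/201 + 1/202)
= 3/2 - 1/201 - 1/202 = 30250/20301

Sum = 30250/20301


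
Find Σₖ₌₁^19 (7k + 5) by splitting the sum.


Σ(7k+5) = 7·Σk + 5·n
= 7·190 + 5·19
= 1330 + 95 = 1425

Σ = 1425


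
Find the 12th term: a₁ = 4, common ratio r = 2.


aₙ = a₁·r^(n-1)
= 4×2^11
= 4×2048
= 8192

a_12 = 8192


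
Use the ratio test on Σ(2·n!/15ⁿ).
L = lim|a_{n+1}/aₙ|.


aₙ = 2·n!/15^n
a_{n+1}/aₙ = (n+1)!/15^(n+1) × 15^n/n!  (constant 2 cancels)
= (n+1)/15
L = lim(n→∞) (n+1)/15 = ∞
L > 1 → series DIVERGES

Diverges (ratio test: L = ∞ > 1)


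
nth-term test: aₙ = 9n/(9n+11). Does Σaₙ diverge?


lim(n→∞) 9n/(9n+11) = 9/9 = 1  (divide numerator and denominator by n)
lim aₙ = 1 ≠ 0 → series DIVERGES

Diverges (lim aₙ = 1 ≠ 0)


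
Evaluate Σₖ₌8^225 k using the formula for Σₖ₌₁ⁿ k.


Σₖ₌8^225 k = Σₖ₌₁^225 k − Σₖ₌₁^7 k
= 225·226/2 − 7·8/2
= 25425 − 28 = 25397

Σk = 25397


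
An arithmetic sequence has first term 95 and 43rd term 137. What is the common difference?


d = (aₙ - a₁)/(n-1)
= (137 - 95)/(43-1)
= 42/42 = 1

d = 1


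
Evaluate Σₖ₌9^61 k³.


Σₖ₌9^61 k³ = [61·62/2]² − [8·9/2]²
= 3575881 − 1296 = 3574585

Σk³ = 3574585


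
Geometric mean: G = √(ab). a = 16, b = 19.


GM = √(16×19) = √304 = 17.4356

GM = 17.4356


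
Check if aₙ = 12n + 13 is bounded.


aₙ = 12n + 13 → as n→∞, aₙ→∞
No finite upper bound exists
The sequence is UNBOUNDED

Unbounded (aₙ → ∞ as n → ∞)


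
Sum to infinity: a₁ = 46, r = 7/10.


S∞ = a₁/(1-r) = 46/(1 - 7/10)
= 46/(3/10)
= 460/3

S∞ = 460/3


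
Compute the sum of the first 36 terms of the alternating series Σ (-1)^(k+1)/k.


S = 1 - 1/2 + 1/3 - 1/4 + 1/5 - 1/6 + 1/7 - 1/8 ± ...
= 0.6795
(Full series converges to +ln(2) ≈ +0.6931)

S_36 = 0.6795


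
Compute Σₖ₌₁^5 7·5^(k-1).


Sₙ = 7×(5^5 - 1)/(5 - 1)
= 7×(3125 - 1)/4
= 7×3124/4
= 5467

S_5 = 5467


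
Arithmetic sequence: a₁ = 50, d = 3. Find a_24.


aₙ = a₁ + (n-1)d
= 50 + (24-1)×3
= 50 + 69
= 119

a_24 = 119


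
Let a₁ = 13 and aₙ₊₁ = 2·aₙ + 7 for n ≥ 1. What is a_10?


Computing step by step:
a_1 = 13
a_2 = 33
a_3 = 73
a_4 = 153
a_5 = 313
a_6 = 633
a_7 = 1273
a_8 = 2553
a_9 = 5113
a_10 = 10233


a_10 = 10233


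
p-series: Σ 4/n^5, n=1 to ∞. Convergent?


p-series test: Σ c/n^p converges if p > 1, diverges if p ≤ 1 (constant c > 0 doesn't affect convergence).
p = 5
5 > 1 → CONVERGES

Converges (p = 5 > 1)


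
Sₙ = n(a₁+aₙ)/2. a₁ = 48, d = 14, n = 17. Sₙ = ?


aₙ = 48 + (17-1)×14 = 272
Sₙ = n(a₁+aₙ)/2 = 17×(48+272)/2
= 17×320/2 = 2720

S_17 = 2720


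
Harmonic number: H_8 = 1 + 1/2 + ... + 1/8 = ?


H_8 = 1/1 + 1/2 + 1/3 + 1/4 + 1/5 + 1/6 + 1/7 + 1/8
= 761/280
≈ 2.7179

H_8 = 761/280 ≈ 2.7179


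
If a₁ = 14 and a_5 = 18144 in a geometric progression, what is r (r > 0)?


r^(n-1) = aₙ/a₁
r^4 = 18144/14 = 1296
r = 1296^(1/4)
= ±6; taking r > 0 gives r = 6

r = 6


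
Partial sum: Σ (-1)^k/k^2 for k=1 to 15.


S = -1 + 1/4 - 1/9 + 1/16 - 1/25 + 1/36 - 1/49 + 1/64 ± ...
= -0.8245
(Full series converges to -π²/12 ≈ -0.8225)

S_15 = -0.8245


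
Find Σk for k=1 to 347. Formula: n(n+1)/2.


n(n+1)/2 = 347×348/2 = 120756/2 = 60378

Σk = 60378


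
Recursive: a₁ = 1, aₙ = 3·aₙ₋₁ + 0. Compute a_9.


Computing step by step:
a_1 = 1
a_2 = 3
a_3 = 9
a_4 = 27
a_5 = 81
a_6 = 243
a_7 = 729
a_8 = 2187
a_9 = 6561


a_9 = 6561


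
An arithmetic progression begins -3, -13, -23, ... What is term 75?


aₙ = a₁ + (n-1)d
= -3 + (75-1)×-10
= -3 - 740
= -743

a_75 = -743


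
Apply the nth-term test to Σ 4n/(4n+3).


lim(n→∞) 4n/(4n+3) = 4/4 = 1  (divide numerator and denominator by n)
lim aₙ = 1 ≠ 0 → series DIVERGES

Diverges (lim aₙ = 1 ≠ 0)


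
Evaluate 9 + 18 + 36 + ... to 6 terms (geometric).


Sₙ = 9×(2^6 - 1)/(2 - 1)
= 9×(64 - 1)/1
= 9×63/1
= 567

S_6 = 567


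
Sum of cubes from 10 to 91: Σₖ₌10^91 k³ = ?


Σₖ₌10^91 k³ = [91·92/2]² − [9·10/2]²
= 17522596 − 2025 = 17520571

Σk³ = 17520571


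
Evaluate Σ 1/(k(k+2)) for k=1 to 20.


1/(k(k+2)) = (1/2)·(1/k - 1/(k+2)) (partial fractions)
Telescoping: Σ = (1/2)·(1 + 1/2 - 1/21 - 1/22) = 325/462

Sum = 325/462


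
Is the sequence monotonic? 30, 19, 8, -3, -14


Differences: -11, -11, -11, -11
All differences < 0 → strictly DECREASING

Monotonically decreasing


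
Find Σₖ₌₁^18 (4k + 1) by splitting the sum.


Σ(4k+1) = 4·Σk + 1·n
= 4·171 + 1·18
= 684 + 18 = 702

Σ = 702


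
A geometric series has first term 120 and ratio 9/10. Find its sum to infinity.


S∞ = a₁/(1-r) = 120/(1 - 9/10)
= 120/(1/10)
= 1200

S∞ = 1200


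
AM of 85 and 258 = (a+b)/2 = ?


AM = (85 + 258)/2 = 343/2 = 171.5

AM = 171.5


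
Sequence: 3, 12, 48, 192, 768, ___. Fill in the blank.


Pattern: geometric (r=4)
Terms: 3, 12, 48, 192, 768
Next term = 3072

Next term = 3072


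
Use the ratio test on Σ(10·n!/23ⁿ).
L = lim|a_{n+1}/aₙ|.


aₙ = 10·n!/23^n
a_{n+1}/aₙ = (n+1)!/23^(n+1) × 23^n/n!  (constant 10 cancels)
= (n+1)/23
L = lim(n→∞) (n+1)/23 = ∞
L > 1 → series DIVERGES

Diverges (ratio test: L = ∞ > 1)


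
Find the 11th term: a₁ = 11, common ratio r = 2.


aₙ = a₁·r^(n-1)
= 11×2^10
= 11×1024
= 11264

a_11 = 11264


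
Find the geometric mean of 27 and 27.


GM = √(27×27) = √729 = 27

GM = 27


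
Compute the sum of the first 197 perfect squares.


n = 197
n(n+1)(2n+1)/6 = 197×198×395/6
= 15407370/6 = 2567895

Σk² = 2567895


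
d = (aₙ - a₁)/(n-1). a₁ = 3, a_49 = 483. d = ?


d = (aₙ - a₁)/(n-1)
= (483 - 3)/(49-1)
= 480/48 = 10

d = 10


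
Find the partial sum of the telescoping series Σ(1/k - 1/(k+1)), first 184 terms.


Telescoping: adjacent terms cancel.
= 1/1 - 1/185
= 1 - 1/185 = 184/185

Sum = 184/185


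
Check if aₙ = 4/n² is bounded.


a₁ = 4, a₂ = 4/4, a₃ = 4/9, ...
0 < aₙ ≤ 4 for all n ≥ 1
The sequence IS bounded

Bounded (0 < aₙ ≤ 4)


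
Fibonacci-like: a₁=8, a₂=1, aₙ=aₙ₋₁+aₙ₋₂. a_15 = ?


Computing iteratively: 8, 1, 9, 10, 19, 29, 48, 77, 125, 202, 327, 529, ...
a_15 = 2241

a_15 = 2241


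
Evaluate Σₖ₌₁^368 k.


n(n+1)/2 = 368×369/2 = 135792/2 = 67896

Σk = 67896


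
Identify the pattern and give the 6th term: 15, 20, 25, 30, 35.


Pattern: arithmetic (d=5)
Terms: 15, 20, 25, 30, 35
Next term = 40

Next term = 40


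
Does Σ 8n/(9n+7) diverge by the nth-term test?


lim(n→∞) 8n/(9n+7) = 8/9 = 8/9  (divide numerator and denominator by n)
lim aₙ = 8/9 ≠ 0 → series DIVERGES

Diverges (lim aₙ = 8/9 ≠ 0)


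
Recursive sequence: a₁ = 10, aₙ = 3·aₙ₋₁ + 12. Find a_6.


Computing step by step:
a_1 = 10
a_2 = 42
a_3 = 138
a_4 = 426
a_5 = 1290
a_6 = 3882


a_6 = 3882


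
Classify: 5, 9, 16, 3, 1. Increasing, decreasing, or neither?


Differences: 4, 7, -13, -2
Difference at position 1 is +4 (> 0) but position 3 is -13 (< 0) — sequence both rises and falls
→ NOT monotonic

Not monotonic


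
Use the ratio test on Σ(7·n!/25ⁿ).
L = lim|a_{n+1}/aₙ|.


aₙ = 7·n!/25^n
a_{n+1}/aₙ = (n+1)!/25^(n+1) × 25^n/n!  (constant 7 cancels)
= (n+1)/25
L = lim(n→∞) (n+1)/25 = ∞
L > 1 → series DIVERGES

Diverges (ratio test: L = ∞ > 1)


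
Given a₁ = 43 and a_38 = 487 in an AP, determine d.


d = (aₙ - a₁)/(n-1)
= (487 - 43)/(38-1)
= 444/37 = 12

d = 12


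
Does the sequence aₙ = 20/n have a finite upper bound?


a₁ = 20, a₂ = 20/2, a₃ = 20/3, ...
0 < aₙ ≤ 20 for all n ≥ 1
Lower bound: 0, Upper bound: 20
The sequence IS bounded

Bounded (0 < aₙ ≤ 20)


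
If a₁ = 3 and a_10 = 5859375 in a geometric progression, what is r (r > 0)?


r^(n-1) = aₙ/a₁
r^9 = 5859375/3 = 1953125
r = 1953125^(1/9)
= 5

r = 5


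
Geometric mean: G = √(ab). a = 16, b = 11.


GM = √(16×11) = √176 = 13.2665

GM = 13.2665


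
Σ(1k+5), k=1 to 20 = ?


Σ(1k+5) = 1·Σk + 5·n
= 1·210 + 5·20
= 210 + 100 = 310

Σ = 310


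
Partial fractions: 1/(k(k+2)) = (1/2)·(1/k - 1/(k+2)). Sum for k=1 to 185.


1/(k(k+2)) = (1/2)·(1/k - 1/(k+2)) (partial fractions)
Telescoping: Σ = (1/2)·(1 + 1/2 - 1/186 - 1/187) = 12950/17391

Sum = 12950/17391


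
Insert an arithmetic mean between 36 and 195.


AM = (36 + 195)/2 = 231/2 = 115.5

AM = 115.5


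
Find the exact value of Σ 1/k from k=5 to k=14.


Σₖ₌5^14 1/k = 1/5 + 1/6 + 1/7 + 1/8 + 1/9 + 1/10 + 1/11 + 1/12 + 1/13 + 1/14
= 420983/360360
≈ 1.1682

Sum = 420983/360360 ≈ 1.1682


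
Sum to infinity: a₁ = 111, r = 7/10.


S∞ = a₁/(1-r) = 111/(1 - 7/10)
= 111/(3/10)
= 370

S∞ = 370


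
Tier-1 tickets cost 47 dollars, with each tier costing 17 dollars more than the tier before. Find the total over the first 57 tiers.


aₙ = 47 + (57-1)×17 = 999
Sₙ = n(a₁+aₙ)/2 = 57×(47+999)/2
= 57×1046/2 = 29811

S_57 = 29811


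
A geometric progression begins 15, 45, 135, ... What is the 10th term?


aₙ = a₁·r^(n-1)
= 15×3^9
= 15×19683
= 295245

a_10 = 295245


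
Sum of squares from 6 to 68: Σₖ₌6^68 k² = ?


Σₖ₌6^68 k² = Σₖ₌₁^68 k² − Σₖ₌₁^5 k²
= 68·69·137/6 − 5·6·11/6
= 107134 − 55 = 107079

Σk² = 107079


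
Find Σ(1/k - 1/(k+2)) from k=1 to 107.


Telescoping with gap 2: two head and two tail terms survive.
= (1 + 1/2) - (1/108 + 1/109)
= 3/2 - 1/108 - 1/109 = 17441/11772

Sum = 17441/11772


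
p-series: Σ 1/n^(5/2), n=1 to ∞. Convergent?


p-series test: Σ c/n^p converges if p > 1, diverges if p ≤ 1 (constant c > 0 doesn't affect convergence).
p = 5/2
5/2 > 1 → CONVERGES

Converges (p = 5/2 > 1)


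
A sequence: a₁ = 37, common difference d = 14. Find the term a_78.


aₙ = a₁ + (n-1)d
= 37 + (78-1)×14
= 37 + 1078
= 1115

a_78 = 1115


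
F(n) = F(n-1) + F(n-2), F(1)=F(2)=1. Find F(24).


Fibonacci sequence: 1, 1, 2, 3, 5, 8, 13, 21, 34, 55, 89, ...
F(24) = 46368

F(24) = 46368


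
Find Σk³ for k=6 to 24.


Σₖ₌6^24 k³ = [24·25/2]² − [5·6/2]²
= 90000 − 225 = 89775

Σk³ = 89775


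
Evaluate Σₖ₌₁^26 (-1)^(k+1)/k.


S = 1 - 1/2 + 1/3 - 1/4 + 1/5 - 1/6 + 1/7 - 1/8 ± ...
= 0.6743
(Full series converges to +ln(2) ≈ +0.6931)

S_26 = 0.6743


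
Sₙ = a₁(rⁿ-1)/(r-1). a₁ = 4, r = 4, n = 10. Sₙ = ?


Sₙ = 4×(4^10 - 1)/(4 - 1)
= 4×(1048576 - 1)/3
= 4×1048575/3
= 1398100

S_10 = 1398100


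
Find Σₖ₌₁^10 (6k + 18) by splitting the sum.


Σ(6k+18) = 6·Σk + 18·n
= 6·55 + 18·10
= 330 + 180 = 510

Σ = 510


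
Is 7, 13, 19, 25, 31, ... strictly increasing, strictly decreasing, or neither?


Differences: 6, 6, 6, 6
All differences > 0 → strictly INCREASING

Monotonically increasing


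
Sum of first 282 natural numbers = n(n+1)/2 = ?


n(n+1)/2 = 282×283/2 = 79806/2 = 39903

Σk = 39903


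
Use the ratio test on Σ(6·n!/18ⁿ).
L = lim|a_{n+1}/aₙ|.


aₙ = 6·n!/18^n
a_{n+1}/aₙ = (n+1)!/18^(n+1) × 18^n/n!  (constant 6 cancels)
= (n+1)/18
L = lim(n→∞) (n+1)/18 = ∞
L > 1 → series DIVERGES

Diverges (ratio test: L = ∞ > 1)


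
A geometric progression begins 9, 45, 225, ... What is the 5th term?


aₙ = a₁·r^(n-1)
= 9×5^4
= 9×625
= 5625

a_5 = 5625


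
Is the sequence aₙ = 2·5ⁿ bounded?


aₙ = 2·5ⁿ → as n→∞, aₙ→∞ (since base 5 > 1)
No finite upper bound exists
The sequence is UNBOUNDED

Unbounded (aₙ → ∞ as n → ∞)


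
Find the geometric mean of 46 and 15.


GM = √(46×15) = √690 = 26.2679

GM = 26.2679


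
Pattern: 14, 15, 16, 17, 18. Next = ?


Pattern: arithmetic (d=1)
Terms: 14, 15, 16, 17, 18
Next term = 19

Next term = 19


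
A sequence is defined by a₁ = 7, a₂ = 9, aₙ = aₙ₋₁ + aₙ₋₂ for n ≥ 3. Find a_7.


Computing iteratively: 7, 9, 16, 25, 41, 66, 107
a_7 = 107

a_7 = 107


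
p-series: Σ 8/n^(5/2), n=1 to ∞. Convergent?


p-series test: Σ c/n^p converges if p > 1, diverges if p ≤ 1 (constant c > 0 doesn't affect convergence).
p = 5/2
5/2 > 1 → CONVERGES

Converges (p = 5/2 > 1)


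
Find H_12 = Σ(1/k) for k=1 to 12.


H_12 = 1/1 + 1/2 + 1/3 + ... + 1/12
= 86021/27720
≈ 3.1032

H_12 = 86021/27720 ≈ 3.1032


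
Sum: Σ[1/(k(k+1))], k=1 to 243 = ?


1/(k(k+1)) = 1/k - 1/(k+1) (partial fractions)
Telescoping: Σ = 1 - 1/244 = 243/244

Sum = 243/244


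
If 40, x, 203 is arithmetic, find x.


AM = (40 + 203)/2 = 243/2 = 121.5

AM = 121.5


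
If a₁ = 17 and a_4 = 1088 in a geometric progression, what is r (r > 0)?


r^(n-1) = aₙ/a₁
r^3 = 1088/17 = 64
r = 64^(1/3)
= 4

r = 4


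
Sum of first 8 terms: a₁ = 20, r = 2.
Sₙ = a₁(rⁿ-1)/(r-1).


Sₙ = 20×(2^8 - 1)/(2 - 1)
= 20×(256 - 1)/1
= 20×255/1
= 5100

S_8 = 5100


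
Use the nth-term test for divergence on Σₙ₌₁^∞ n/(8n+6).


lim(n→∞) n/(8n+6) = 1/8 = 1/8  (divide numerator and denominator by n)
lim aₙ = 1/8 ≠ 0 → series DIVERGES

Diverges (lim aₙ = 1/8 ≠ 0)


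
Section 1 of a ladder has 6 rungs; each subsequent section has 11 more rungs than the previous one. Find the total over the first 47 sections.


aₙ = 6 + (47-1)×11 = 512
Sₙ = n(a₁+aₙ)/2 = 47×(6+512)/2
= 47×518/2 = 12173

S_47 = 12173


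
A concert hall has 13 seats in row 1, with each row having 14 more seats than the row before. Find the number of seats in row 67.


aₙ = a₁ + (n-1)d
= 13 + (67-1)×14
= 13 + 924
= 937

a_67 = 937


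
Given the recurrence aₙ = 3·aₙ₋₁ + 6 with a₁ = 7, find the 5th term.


Computing step by step:
a_1 = 7
a_2 = 27
a_3 = 87
a_4 = 267
a_5 = 807


a_5 = 807


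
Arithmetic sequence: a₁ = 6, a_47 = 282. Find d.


d = (aₙ - a₁)/(n-1)
= (282 - 6)/(47-1)
= 276/46 = 6

d = 6


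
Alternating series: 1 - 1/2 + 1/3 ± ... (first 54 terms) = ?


S = 1 - 1/2 + 1/3 - 1/4 + 1/5 - 1/6 + 1/7 - 1/8 ± ...
= 0.684
(Full series converges to +ln(2) ≈ +0.6931)

S_54 = 0.684


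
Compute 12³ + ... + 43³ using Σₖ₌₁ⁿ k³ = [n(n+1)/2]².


Σₖ₌12^43 k³ = [43·44/2]² − [11·12/2]²
= 894916 − 4356 = 890560

Σk³ = 890560


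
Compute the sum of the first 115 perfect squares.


n = 115
n(n+1)(2n+1)/6 = 115×116×231/6
= 3081540/6 = 513590

Σk² = 513590


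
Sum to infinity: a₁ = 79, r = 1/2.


S∞ = a₁/(1-r) = 79/(1 - 1/2)
= 79/(1/2)
= 158

S∞ = 158


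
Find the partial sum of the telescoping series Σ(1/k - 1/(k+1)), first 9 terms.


Telescoping: adjacent terms cancel.
= 1/1 - 1/10
= 1 - 1/10 = 9/10

Sum = 9/10


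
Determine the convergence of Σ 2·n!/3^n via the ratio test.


aₙ = 2·n!/3^n
a_{n+1}/aₙ = (n+1)!/3^(n+1) × 3^n/n!  (constant 2 cancels)
= (n+1)/3
L = lim(n→∞) (n+1)/3 = ∞
L > 1 → series DIVERGES

Diverges (ratio test: L = ∞ > 1)


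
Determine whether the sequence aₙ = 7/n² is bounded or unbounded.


a₁ = 7, a₂ = 7/4, a₃ = 7/9, ...
0 < aₙ ≤ 7 for all n ≥ 1
The sequence IS bounded

Bounded (0 < aₙ ≤ 7)


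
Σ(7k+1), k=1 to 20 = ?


Σ(7k+1) = 7·Σk + 1·n
= 7·210 + 1·20
= 1470 + 20 = 1490

Σ = 1490


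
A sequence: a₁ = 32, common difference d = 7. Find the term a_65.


aₙ = a₁ + (n-1)d
= 32 + (65-1)×7
= 32 + 448
= 480

a_65 = 480


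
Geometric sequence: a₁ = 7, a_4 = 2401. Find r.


r^(n-1) = aₙ/a₁
r^3 = 2401/7 = 343
r = 343^(1/3)
= 7

r = 7


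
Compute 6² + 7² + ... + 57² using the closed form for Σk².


Σₖ₌6^57 k² = Σₖ₌₁^57 k² − Σₖ₌₁^5 k²
= 57·58·115/6 − 5·6·11/6
= 63365 − 55 = 63310

Σk² = 63310


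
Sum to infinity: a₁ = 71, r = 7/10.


S∞ = a₁/(1-r) = 71/(1 - 7/10)
= 71/(3/10)
= 710/3

S∞ = 710/3


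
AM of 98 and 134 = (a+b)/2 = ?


AM = (98 + 134)/2 = 232/2 = 116

AM = 116


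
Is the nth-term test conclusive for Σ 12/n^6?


lim(n→∞) 12/n^6 = 0
lim aₙ = 0 → nth-term test is INCONCLUSIVE
(Need other tests; this is actually a convergent p-series with p=6 > 1)

Inconclusive (lim aₙ = 0; need another test)


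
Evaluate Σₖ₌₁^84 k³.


n(n+1)/2 = 84×85/2 = 3570
Σk³ = 3570² = 12744900

Σk³ = 12744900


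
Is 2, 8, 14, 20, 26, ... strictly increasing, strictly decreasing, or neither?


Differences: 6, 6, 6, 6
All differences > 0 → strictly INCREASING

Monotonically increasing


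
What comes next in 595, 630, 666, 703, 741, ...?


Pattern: triangular numbers: n(n+1)/2
Terms: 595, 630, 666, 703, 741
Next term = 780

Next term = 780


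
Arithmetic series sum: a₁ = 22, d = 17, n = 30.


aₙ = 22 + (30-1)×17 = 515
Sₙ = n(a₁+aₙ)/2 = 30×(22+515)/2
= 30×537/2 = 8055

S_30 = 8055


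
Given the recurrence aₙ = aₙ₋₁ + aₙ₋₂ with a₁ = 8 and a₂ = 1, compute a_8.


Computing iteratively: 8, 1, 9, 10, 19, 29, 48, 77
a_8 = 77

a_8 = 77


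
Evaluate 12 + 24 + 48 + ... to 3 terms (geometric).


Sₙ = 12×(2^3 - 1)/(2 - 1)
= 12×(8 - 1)/1
= 12×7/1
= 84

S_3 = 84


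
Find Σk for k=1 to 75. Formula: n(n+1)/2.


n(n+1)/2 = 75×76/2 = 5700/2 = 2850

Σk = 2850


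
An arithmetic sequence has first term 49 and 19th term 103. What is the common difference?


d = (aₙ - a₁)/(n-1)
= (103 - 49)/(19-1)
= 54/18 = 3

d = 3


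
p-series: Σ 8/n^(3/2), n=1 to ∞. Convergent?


p-series test: Σ c/n^p converges if p > 1, diverges if p ≤ 1 (constant c > 0 doesn't affect convergence).
p = 3/2
3/2 > 1 → CONVERGES

Converges (p = 3/2 > 1)


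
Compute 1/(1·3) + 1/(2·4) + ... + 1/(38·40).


1/(k(k+2)) = (1/2)·(1/k - 1/(k+2)) (partial fractions)
Telescoping: Σ = (1/2)·(1 + 1/2 - 1/39 - 1/40) = 2261/3120

Sum = 2261/3120


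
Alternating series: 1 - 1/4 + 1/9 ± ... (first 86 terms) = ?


S = 1 - 1/4 + 1/9 - 1/16 + 1/25 - 1/36 + 1/49 - 1/64 ± ...
= 0.8224
(Full series converges to +π²/12 ≈ +0.8225)

S_86 = 0.8224


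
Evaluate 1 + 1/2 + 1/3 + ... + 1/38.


H_38 = 1/1 + 1/2 + 1/3 + ... + 1/38
= 2053580969474233/485721041551200
≈ 4.2279

H_38 = 2053580969474233/485721041551200 ≈ 4.2279


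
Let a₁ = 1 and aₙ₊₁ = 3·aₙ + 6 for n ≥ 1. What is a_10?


Computing step by step:
a_1 = 1
a_2 = 9
a_3 = 33
a_4 = 105
a_5 = 321
a_6 = 969
a_7 = 2913
a_8 = 8745
a_9 = 26241
a_10 = 78729


a_10 = 78729


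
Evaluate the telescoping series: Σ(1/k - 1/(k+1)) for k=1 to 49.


Telescoping: adjacent terms cancel.
= 1/1 - 1/50
= 1 - 1/50 = 49/50

Sum = 49/50


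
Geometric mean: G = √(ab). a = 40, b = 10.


GM = √(40×10) = √400 = 20

GM = 20


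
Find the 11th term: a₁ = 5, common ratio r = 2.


aₙ = a₁·r^(n-1)
= 5×2^10
= 5×1024
= 5120

a_11 = 5120


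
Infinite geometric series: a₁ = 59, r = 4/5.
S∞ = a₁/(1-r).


S∞ = a₁/(1-r) = 59/(1 - 4/5)
= 59/(1/5)
= 295

S∞ = 295


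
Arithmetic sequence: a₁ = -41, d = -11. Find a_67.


aₙ = a₁ + (n-1)d
= -41 + (67-1)×-11
= -41 - 726
= -767

a_67 = -767


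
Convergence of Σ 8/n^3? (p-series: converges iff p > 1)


p-series test: Σ c/n^p converges if p > 1, diverges if p ≤ 1 (constant c > 0 doesn't affect convergence).
p = 3
3 > 1 → CONVERGES

Converges (p = 3 > 1)


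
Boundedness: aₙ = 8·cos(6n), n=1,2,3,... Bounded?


For all n, -1 ≤ cos(6n) ≤ 1, so -8 ≤ 8·cos(6n) ≤ 8
Lower bound: -8, Upper bound: 8
The sequence IS bounded

Bounded (-8 ≤ aₙ ≤ 8)


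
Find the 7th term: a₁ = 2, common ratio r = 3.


aₙ = a₁·r^(n-1)
= 2×3^6
= 2×729
= 1458

a_7 = 1458


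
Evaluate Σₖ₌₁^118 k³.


n(n+1)/2 = 118×119/2 = 7021
Σk³ = 7021² = 49294441

Σk³ = 49294441


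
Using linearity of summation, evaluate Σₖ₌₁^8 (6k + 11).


Σ(6k+11) = 6·Σk + 11·n
= 6·36 + 11·8
= 216 + 88 = 304

Σ = 304


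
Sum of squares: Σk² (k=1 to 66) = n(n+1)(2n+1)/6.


n = 66
n(n+1)(2n+1)/6 = 66×67×133/6
= 588126/6 = 98021

Σk² = 98021


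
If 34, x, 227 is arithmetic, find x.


AM = (34 + 227)/2 = 261/2 = 130.5

AM = 130.5


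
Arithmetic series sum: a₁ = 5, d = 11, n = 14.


aₙ = 5 + (14-1)×11 = 148
Sₙ = n(a₁+aₙ)/2 = 14×(5+148)/2
= 14×153/2 = 1071

S_14 = 1071


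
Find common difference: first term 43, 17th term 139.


d = (aₙ - a₁)/(n-1)
= (139 - 43)/(17-1)
= 96/16 = 6

d = 6


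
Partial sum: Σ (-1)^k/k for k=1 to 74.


S = -1 + 1/2 - 1/3 + 1/4 - 1/5 + 1/6 - 1/7 + 1/8 ± ...
= -0.6864
(Full series converges to -ln(2) ≈ -0.6931)

S_74 = -0.6864


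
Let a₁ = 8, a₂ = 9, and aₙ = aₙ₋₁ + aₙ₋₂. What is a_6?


Computing iteratively: 8, 9, 17, 26, 43, 69
a_6 = 69

a_6 = 69


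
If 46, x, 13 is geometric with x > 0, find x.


GM = √(46×13) = √598 = 24.454

GM = 24.454


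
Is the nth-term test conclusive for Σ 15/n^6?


lim(n→∞) 15/n^6 = 0
lim aₙ = 0 → nth-term test is INCONCLUSIVE
(Need other tests; this is actually a convergent p-series with p=6 > 1)

Inconclusive (lim aₙ = 0; need another test)


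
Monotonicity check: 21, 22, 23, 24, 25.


Differences: 1, 1, 1, 1
All differences > 0 → strictly INCREASING

Monotonically increasing


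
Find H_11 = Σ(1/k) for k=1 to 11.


H_11 = 1/1 + 1/2 + 1/3 + ... + 1/11
= 83711/27720
≈ 3.0199

H_11 = 83711/27720 ≈ 3.0199


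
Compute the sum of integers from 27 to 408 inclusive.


Σₖ₌27^408 k = Σₖ₌₁^408 k − Σₖ₌₁^26 k
= 408·409/2 − 26·27/2
= 83436 − 351 = 83085

Σk = 83085


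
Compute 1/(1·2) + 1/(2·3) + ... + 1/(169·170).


1/(k(k+1)) = 1/k - 1/(k+1) (partial fractions)
Telescoping: Σ = 1 - 1/170 = 169/170

Sum = 169/170


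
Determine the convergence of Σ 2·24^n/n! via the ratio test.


aₙ = 2·24^n/n!
a_{n+1}/aₙ = 24^(n+1)/(n+1)! × n!/24^n  (constant 2 cancels)
= 24/(n+1)
L = lim(n→∞) 24/(n+1) = 0
L < 1 → series CONVERGES

Converges (ratio test: L = 0 < 1)


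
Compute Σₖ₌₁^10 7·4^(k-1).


Sₙ = 7×(4^10 - 1)/(4 - 1)
= 7×(1048576 - 1)/3
= 7×1048575/3
= 2446675

S_10 = 2446675


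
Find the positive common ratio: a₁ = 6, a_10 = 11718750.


r^(n-1) = aₙ/a₁
r^9 = 11718750/6 = 1953125
r = 1953125^(1/9)
= 5

r = 5


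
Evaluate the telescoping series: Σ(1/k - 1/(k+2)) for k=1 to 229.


Telescoping with gap 2: two head and two tail terms survive.
= (1 + 1/2) - (1/230 + 1/231)
= 3/2 - 1/230 - 1/231 = 39617/26565

Sum = 39617/26565


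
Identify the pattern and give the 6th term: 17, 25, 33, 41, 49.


Pattern: arithmetic (d=8)
Terms: 17, 25, 33, 41, 49
Next term = 57

Next term = 57


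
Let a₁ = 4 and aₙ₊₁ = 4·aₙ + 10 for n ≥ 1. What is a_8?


Computing step by step:
a_1 = 4
a_2 = 26
a_3 = 114
a_4 = 466
a_5 = 1874
a_6 = 7506
a_7 = 30034
a_8 = 120146


a_8 = 120146


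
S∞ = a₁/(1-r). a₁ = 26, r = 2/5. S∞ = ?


S∞ = a₁/(1-r) = 26/(1 - 2/5)
= 26/(3/5)
= 130/3

S∞ = 130/3


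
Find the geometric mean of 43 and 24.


GM = √(43×24) = √1032 = 32.1248

GM = 32.1248


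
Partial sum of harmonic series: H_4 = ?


H_4 = 1/1 + 1/2 + 1/3 + 1/4
= 25/12
≈ 2.0833

H_4 = 25/12 ≈ 2.0833


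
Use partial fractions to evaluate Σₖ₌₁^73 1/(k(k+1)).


1/(k(k+1)) = 1/k - 1/(k+1) (partial fractions)
Telescoping: Σ = 1 - 1/74 = 73/74

Sum = 73/74


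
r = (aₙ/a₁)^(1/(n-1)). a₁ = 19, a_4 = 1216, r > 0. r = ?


r^(n-1) = aₙ/a₁
r^3 = 1216/19 = 64
r = 64^(1/3)
= 4

r = 4


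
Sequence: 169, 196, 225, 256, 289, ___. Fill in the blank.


Pattern: perfect squares: n²
Terms: 169, 196, 225, 256, 289
Next term = 324

Next term = 324


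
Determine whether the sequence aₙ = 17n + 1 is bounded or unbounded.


aₙ = 17n + 1 → as n→∞, aₙ→∞
No finite upper bound exists
The sequence is UNBOUNDED

Unbounded (aₙ → ∞ as n → ∞)


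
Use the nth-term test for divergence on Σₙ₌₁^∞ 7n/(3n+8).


lim(n→∞) 7n/(3n+8) = 7/3 = 7/3  (divide numerator and denominator by n)
lim aₙ = 7/3 ≠ 0 → series DIVERGES

Diverges (lim aₙ = 7/3 ≠ 0)


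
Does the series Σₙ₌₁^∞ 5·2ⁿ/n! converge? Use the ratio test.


aₙ = 5·2^n/n!
a_{n+1}/aₙ = 2^(n+1)/(n+1)! × n!/2^n  (constant 5 cancels)
= 2/(n+1)
L = lim(n→∞) 2/(n+1) = 0
L < 1 → series CONVERGES

Converges (ratio test: L = 0 < 1)


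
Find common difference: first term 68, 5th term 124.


d = (aₙ - a₁)/(n-1)
= (124 - 68)/(5-1)
= 56/4 = 14

d = 14


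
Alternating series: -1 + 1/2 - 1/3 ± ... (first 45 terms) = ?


S = -1 + 1/2 - 1/3 + 1/4 - 1/5 + 1/6 - 1/7 + 1/8 ± ...
= -0.7041
(Full series converges to -ln(2) ≈ -0.6931)

S_45 = -0.7041


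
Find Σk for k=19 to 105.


Σₖ₌19^105 k = Σₖ₌₁^105 k − Σₖ₌₁^18 k
= 105·106/2 − 18·19/2
= 5565 − 171 = 5394

Σk = 5394


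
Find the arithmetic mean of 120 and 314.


AM = (120 + 314)/2 = 434/2 = 217

AM = 217


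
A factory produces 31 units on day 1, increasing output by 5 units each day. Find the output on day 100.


aₙ = a₁ + (n-1)d
= 31 + (100-1)×5
= 31 + 495
= 526

a_100 = 526


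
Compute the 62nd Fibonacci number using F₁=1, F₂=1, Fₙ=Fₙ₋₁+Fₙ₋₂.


Fibonacci sequence: 1, 1, 2, 3, 5, 8, 13, 21, 34, 55, 89, ...
F(62) = 4052739537881

F(62) = 4052739537881


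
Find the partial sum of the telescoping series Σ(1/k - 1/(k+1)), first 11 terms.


Telescoping: adjacent terms cancel.
= 1/1 - 1/12
= 1 - 1/12 = 11/12

Sum = 11/12


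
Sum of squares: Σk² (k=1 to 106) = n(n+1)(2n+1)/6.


n = 106
n(n+1)(2n+1)/6 = 106×107×213/6
= 2415846/6 = 402641

Σk² = 402641


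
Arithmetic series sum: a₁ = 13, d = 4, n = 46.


aₙ = 13 + (46-1)×4 = 193
Sₙ = n(a₁+aₙ)/2 = 46×(13+193)/2
= 46×206/2 = 4738

S_46 = 4738


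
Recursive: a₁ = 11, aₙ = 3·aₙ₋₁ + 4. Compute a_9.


Computing step by step:
a_1 = 11
a_2 = 37
a_3 = 115
a_4 = 349
a_5 = 1051
a_6 = 3157
a_7 = 9475
a_8 = 28429
a_9 = 85291


a_9 = 85291


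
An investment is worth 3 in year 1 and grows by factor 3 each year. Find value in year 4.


aₙ = a₁·r^(n-1)
= 3×3^3
= 3×27
= 81

a_4 = 81


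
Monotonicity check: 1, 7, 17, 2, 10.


Differences: 6, 10, -15, 8
Difference at position 1 is +6 (> 0) but position 3 is -15 (< 0) — sequence both rises and falls
→ NOT monotonic

Not monotonic


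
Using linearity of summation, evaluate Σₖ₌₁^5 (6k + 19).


Σ(6k+19) = 6·Σk + 19·n
= 6·15 + 19·5
= 90 + 95 = 185

Σ = 185


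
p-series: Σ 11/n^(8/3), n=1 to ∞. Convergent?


p-series test: Σ c/n^p converges if p > 1, diverges if p ≤ 1 (constant c > 0 doesn't affect convergence).
p = 8/3
8/3 > 1 → CONVERGES

Converges (p = 8/3 > 1)


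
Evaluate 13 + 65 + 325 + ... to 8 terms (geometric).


Sₙ = 13×(5^8 - 1)/(5 - 1)
= 13×(390625 - 1)/4
= 13×390624/4
= 1269528

S_8 = 1269528


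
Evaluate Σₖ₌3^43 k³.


Σₖ₌3^43 k³ = [43·44/2]² − [2·3/2]²
= 894916 − 9 = 894907

Σk³ = 894907


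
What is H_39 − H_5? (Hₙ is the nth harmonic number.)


Σₖ₌6^39 1/k = 1/6 + 1/7 + 1/8 + ... + 1/39
= 956972310279793/485721041551200
≈ 1.9702

Sum = 956972310279793/485721041551200 ≈ 1.9702


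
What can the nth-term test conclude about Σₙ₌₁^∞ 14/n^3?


lim(n→∞) 14/n^3 = 0
lim aₙ = 0 → nth-term test is INCONCLUSIVE
(Need other tests; this is actually a convergent p-series with p=3 > 1)

Inconclusive (lim aₙ = 0; need another test)


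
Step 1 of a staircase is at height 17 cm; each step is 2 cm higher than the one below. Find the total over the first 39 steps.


aₙ = 17 + (39-1)×2 = 93
Sₙ = n(a₁+aₙ)/2 = 39×(17+93)/2
= 39×110/2 = 2145

S_39 = 2145


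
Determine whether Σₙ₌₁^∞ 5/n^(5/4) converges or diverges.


p-series test: Σ c/n^p converges if p > 1, diverges if p ≤ 1 (constant c > 0 doesn't affect convergence).
p = 5/4
5/4 > 1 → CONVERGES

Converges (p = 5/4 > 1)


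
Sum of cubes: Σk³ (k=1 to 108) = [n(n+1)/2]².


n(n+1)/2 = 108×109/2 = 5886
Σk³ = 5886² = 34644996

Σk³ = 34644996


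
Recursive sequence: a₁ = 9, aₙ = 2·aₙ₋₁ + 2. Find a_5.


Computing step by step:
a_1 = 9
a_2 = 20
a_3 = 42
a_4 = 86
a_5 = 174


a_5 = 174


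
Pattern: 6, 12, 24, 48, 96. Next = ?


Pattern: geometric (r=2)
Terms: 6, 12, 24, 48, 96
Next term = 192

Next term = 192


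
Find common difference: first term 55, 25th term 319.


d = (aₙ - a₁)/(n-1)
= (319 - 55)/(25-1)
= 264/24 = 11

d = 11


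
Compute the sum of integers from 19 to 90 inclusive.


Σₖ₌19^90 k = Σₖ₌₁^90 k − Σₖ₌₁^18 k
= 90·91/2 − 18·19/2
= 4095 − 171 = 3924

Σk = 3924


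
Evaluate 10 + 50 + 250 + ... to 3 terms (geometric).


Sₙ = 10×(5^3 - 1)/(5 - 1)
= 10×(125 - 1)/4
= 10×124/4
= 310

S_3 = 310


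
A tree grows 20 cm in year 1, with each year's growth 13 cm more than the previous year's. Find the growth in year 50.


aₙ = a₁ + (n-1)d
= 20 + (50-1)×13
= 20 + 637
= 657

a_50 = 657


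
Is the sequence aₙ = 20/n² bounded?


a₁ = 20, a₂ = 20/4, a₃ = 20/9, ...
0 < aₙ ≤ 20 for all n ≥ 1
The sequence IS bounded

Bounded (0 < aₙ ≤ 20)


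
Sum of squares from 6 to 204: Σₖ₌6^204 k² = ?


Σₖ₌6^204 k² = Σₖ₌₁^204 k² − Σₖ₌₁^5 k²
= 204·205·409/6 − 5·6·11/6
= 2850730 − 55 = 2850675

Σk² = 2850675


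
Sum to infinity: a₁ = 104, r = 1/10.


S∞ = a₁/(1-r) = 104/(1 - 1/10)
= 104/(9/10)
= 1040/9

S∞ = 1040/9


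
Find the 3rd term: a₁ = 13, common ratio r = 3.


aₙ = a₁·r^(n-1)
= 13×3^2
= 13×9
= 117

a_3 = 117


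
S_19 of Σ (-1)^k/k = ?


S = -1 + 1/2 - 1/3 + 1/4 - 1/5 + 1/6 - 1/7 + 1/8 ± ...
= -0.7188
(Full series converges to -ln(2) ≈ -0.6931)

S_19 = -0.7188


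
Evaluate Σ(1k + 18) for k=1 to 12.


Σ(1k+18) = 1·Σk + 18·n
= 1·78 + 18·12
= 78 + 216 = 294

Σ = 294


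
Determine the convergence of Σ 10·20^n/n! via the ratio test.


aₙ = 10·20^n/n!
a_{n+1}/aₙ = 20^(n+1)/(n+1)! × n!/20^n  (constant 10 cancels)
= 20/(n+1)
L = lim(n→∞) 20/(n+1) = 0
L < 1 → series CONVERGES

Converges (ratio test: L = 0 < 1)


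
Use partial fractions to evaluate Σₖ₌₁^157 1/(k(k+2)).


1/(k(k+2)) = (1/2)·(1/k - 1/(k+2)) (partial fractions)
Telescoping: Σ = (1/2)·(1 + 1/2 - 1/158 - 1/159) = 18683/25122

Sum = 18683/25122


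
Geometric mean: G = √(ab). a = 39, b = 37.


GM = √(39×37) = √1443 = 37.9868

GM = 37.9868


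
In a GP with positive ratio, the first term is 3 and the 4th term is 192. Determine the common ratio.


r^(n-1) = aₙ/a₁
r^3 = 192/3 = 64
r = 64^(1/3)
= 4

r = 4


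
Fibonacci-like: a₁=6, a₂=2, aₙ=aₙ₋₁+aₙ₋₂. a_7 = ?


Computing iteratively: 6, 2, 8, 10, 18, 28, 46
a_7 = 46

a_7 = 46


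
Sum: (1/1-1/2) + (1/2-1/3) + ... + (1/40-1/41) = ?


Telescoping: adjacent terms cancel.
= 1/1 - 1/41
= 1 - 1/41 = 40/41

Sum = 40/41


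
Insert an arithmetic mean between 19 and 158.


AM = (19 + 158)/2 = 177/2 = 88.5

AM = 88.5


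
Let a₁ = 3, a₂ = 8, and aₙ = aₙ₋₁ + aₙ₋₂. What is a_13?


Computing iteratively: 3, 8, 11, 19, 30, 49, 79, 128, 207, 335, 542, 877, ...
a_13 = 1419

a_13 = 1419


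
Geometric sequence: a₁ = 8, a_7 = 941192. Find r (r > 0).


r^(n-1) = aₙ/a₁
r^6 = 941192/8 = 117649
r = 117649^(1/6)
= ±7; taking r > 0 gives r = 7

r = 7


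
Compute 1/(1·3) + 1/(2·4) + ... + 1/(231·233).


1/(k(k+2)) = (1/2)·(1/k - 1/(k+2)) (partial fractions)
Telescoping: Σ = (1/2)·(1 + 1/2 - 1/232 - 1/233) = 80619/108112

Sum = 80619/108112


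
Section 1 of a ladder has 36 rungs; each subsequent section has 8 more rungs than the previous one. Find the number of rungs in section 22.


aₙ = a₁ + (n-1)d
= 36 + (22-1)×8
= 36 + 168
= 204

a_22 = 204


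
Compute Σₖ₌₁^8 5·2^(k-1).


Sₙ = 5×(2^8 - 1)/(2 - 1)
= 5×(256 - 1)/1
= 5×255/1
= 1275

S_8 = 1275


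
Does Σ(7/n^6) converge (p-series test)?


p-series test: Σ c/n^p converges if p > 1, diverges if p ≤ 1 (constant c > 0 doesn't affect convergence).
p = 6
6 > 1 → CONVERGES

Converges (p = 6 > 1)


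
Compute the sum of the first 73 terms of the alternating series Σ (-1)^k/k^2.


S = -1 + 1/4 - 1/9 + 1/16 - 1/25 + 1/36 - 1/49 + 1/64 ± ...
= -0.8226
(Full series converges to -π²/12 ≈ -0.8225)

S_73 = -0.8226


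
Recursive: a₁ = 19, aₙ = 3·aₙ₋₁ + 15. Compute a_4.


Computing step by step:
a_1 = 19
a_2 = 72
a_3 = 231
a_4 = 708


a_4 = 708


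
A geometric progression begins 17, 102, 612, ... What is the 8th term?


aₙ = a₁·r^(n-1)
= 17×6^7
= 17×279936
= 4758912

a_8 = 4758912


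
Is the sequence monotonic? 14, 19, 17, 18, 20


Differences: 5, -2, 1, 2
Difference at position 1 is +5 (> 0) but position 2 is -2 (< 0) — sequence both rises and falls
→ NOT monotonic

Not monotonic


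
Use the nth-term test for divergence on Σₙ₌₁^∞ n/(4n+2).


lim(n→∞) n/(4n+2) = 1/4 = 1/4  (divide numerator and denominator by n)
lim aₙ = 1/4 ≠ 0 → series DIVERGES

Diverges (lim aₙ = 1/4 ≠ 0)
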